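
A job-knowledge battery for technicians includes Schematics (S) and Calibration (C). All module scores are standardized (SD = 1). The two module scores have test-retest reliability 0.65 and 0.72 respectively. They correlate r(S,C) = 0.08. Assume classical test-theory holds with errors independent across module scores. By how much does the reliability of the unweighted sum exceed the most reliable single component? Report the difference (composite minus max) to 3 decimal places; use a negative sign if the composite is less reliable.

Var(sum) = 2 + 0.16 = 2.16; true-score variance = 1.37 + 0.16 = 1.53; composite reliability = 0.7083.
Max component reliability = 0.7200.
Difference = 0.7083 − 0.7200 = -0.012.

-0.012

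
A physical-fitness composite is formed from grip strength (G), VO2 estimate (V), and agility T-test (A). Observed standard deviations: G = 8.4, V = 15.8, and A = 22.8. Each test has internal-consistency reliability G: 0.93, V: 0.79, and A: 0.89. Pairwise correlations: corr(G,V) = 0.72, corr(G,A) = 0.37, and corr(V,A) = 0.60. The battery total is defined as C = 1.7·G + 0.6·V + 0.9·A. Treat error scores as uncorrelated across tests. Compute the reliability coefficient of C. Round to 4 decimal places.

Var(C) = 1.7²·8.4² + 0.6²·15.8² + 0.9²·22.8² + 2·[1.02·8.4·15.8·0.72 + 1.53·8.4·22.8·0.37 + 0.54·15.8·22.8·0.60] = 714.859 + 645.214 = 1360.07.
With uncorrelated errors the cross-covariances are all true-score covariance, so they carry over unchanged; only the diagonal terms shrink to ρᵢσᵢ².
True-score variance = [1.7²·8.4²·0.93 + 0.6²·15.8²·0.79 + 0.9²·22.8²·0.89] + 645.214 = 635.394 + 645.214 = 1280.61.
Reliability = 1280.61 / 1360.07 = 0.9416.

0.9416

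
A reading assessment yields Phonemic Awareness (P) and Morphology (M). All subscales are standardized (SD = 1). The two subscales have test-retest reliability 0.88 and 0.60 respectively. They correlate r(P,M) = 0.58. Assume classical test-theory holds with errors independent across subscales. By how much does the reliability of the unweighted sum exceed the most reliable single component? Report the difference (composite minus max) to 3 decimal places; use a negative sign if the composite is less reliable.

-0.045

Var(sum) = 2 + 1.16 = 3.16; true-score variance = 1.48 + 1.16 = 2.64; composite reliability = 0.8354.
Max component reliability = 0.8800.
Difference = 0.8354 − 0.8800 = -0.045.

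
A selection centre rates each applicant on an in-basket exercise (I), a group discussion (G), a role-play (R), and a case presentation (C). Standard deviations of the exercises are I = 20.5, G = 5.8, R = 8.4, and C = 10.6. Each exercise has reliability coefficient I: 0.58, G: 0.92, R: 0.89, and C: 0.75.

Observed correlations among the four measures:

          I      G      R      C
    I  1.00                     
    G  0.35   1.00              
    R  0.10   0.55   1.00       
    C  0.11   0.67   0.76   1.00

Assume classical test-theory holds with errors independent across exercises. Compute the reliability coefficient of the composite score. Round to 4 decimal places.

Var(I+G+R+C) = 20.5² + 5.8² + 8.4² + 10.6² + 2·[20.5·5.8·0.35 + 20.5·8.4·0.10 + 20.5·10.6·0.11 + 5.8·8.4·0.55 + 5.8·10.6·0.67 + 8.4·10.6·0.76] = 636.81 + 436.792 = 1073.6.
With uncorrelated errors the cross-covariances are all true-score covariance, so they carry over unchanged; only the diagonal terms shrink to ρᵢσᵢ².
True-score variance = [20.5²·0.58 + 5.8²·0.92 + 8.4²·0.89 + 10.6²·0.75] + 436.792 = 421.762 + 436.792 = 858.554.
Reliability = 858.554 / 1073.6 = 0.7997.

0.7997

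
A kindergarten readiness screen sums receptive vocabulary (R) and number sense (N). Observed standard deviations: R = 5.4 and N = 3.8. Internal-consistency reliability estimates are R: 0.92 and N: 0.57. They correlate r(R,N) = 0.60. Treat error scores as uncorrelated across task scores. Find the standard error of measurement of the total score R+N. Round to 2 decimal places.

Var(total) = 43.6 + 24.624 = 68.224.
True-score variance = 35.058 + 24.624 = 59.682, so reliability = 0.8748.
Error variance = 68.224 − 59.682 = 8.542; SEM = √8.542 = 2.92.

2.92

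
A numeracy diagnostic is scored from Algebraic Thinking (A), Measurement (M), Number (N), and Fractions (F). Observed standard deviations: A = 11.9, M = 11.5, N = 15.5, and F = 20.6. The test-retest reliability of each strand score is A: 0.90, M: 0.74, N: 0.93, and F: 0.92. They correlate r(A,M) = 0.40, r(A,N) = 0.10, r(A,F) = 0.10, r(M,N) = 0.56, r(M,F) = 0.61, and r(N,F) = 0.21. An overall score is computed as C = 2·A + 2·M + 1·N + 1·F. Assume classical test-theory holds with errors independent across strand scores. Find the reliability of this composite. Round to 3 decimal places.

Var(C) = 2²·11.9² + 2²·11.5² + 15.5² + 20.6² + 2·[4·11.9·11.5·0.40 + 2·11.9·15.5·0.10 + 2·11.9·20.6·0.10 + 2·11.5·15.5·0.56 + 2·11.5·20.6·0.61 + 15.5·20.6·0.21] = 1760.05 + 1721.18 = 3481.23.
Because errors are independent across components, Cov(Tᵢ,Tⱼ) = Cov(Xᵢ,Xⱼ); the off-diagonal part of the true-score variance is the same as above.
True-score variance = [2²·11.9²·0.90 + 2²·11.5²·0.74 + 15.5²·0.93 + 20.6²·0.92] + 1721.18 = 1515.1 + 1721.18 = 3236.28.
Reliability = 3236.28 / 3481.23 = 0.930.

0.930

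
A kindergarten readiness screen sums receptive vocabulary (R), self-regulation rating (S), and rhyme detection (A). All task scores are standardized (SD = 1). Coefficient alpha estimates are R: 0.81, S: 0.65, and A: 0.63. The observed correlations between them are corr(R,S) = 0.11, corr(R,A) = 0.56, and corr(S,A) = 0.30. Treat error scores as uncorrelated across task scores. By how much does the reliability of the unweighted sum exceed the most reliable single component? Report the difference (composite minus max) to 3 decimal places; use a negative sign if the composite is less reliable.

0.006

Var(sum) = 3 + 1.94 = 4.94; true-score variance = 2.09 + 1.94 = 4.03; composite reliability = 0.8158.
Max component reliability = 0.8100.
Difference = 0.8158 − 0.8100 = 0.006.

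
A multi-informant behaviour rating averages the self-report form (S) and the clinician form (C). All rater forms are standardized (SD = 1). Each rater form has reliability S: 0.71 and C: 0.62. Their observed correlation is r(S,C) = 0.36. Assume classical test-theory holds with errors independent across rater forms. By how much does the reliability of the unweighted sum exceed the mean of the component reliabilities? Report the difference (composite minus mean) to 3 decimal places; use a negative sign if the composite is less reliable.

Var(sum) = 2 + 0.72 = 2.72; true-score variance = 1.33 + 0.72 = 2.05; composite reliability = 0.7537.
Mean component reliability = 0.6650.
Difference = 0.7537 − 0.6650 = 0.089.

0.089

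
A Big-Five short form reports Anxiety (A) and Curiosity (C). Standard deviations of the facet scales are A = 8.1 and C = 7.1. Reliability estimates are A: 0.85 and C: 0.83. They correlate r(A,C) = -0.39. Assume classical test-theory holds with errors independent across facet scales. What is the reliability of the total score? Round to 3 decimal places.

Var(A+C) = 8.1² + 7.1² + 2·[8.1·7.1·(-0.39)] = 116.02 − 44.8578 = 71.1622.
Because errors are independent across components, Cov(Tᵢ,Tⱼ) = Cov(Xᵢ,Xⱼ); the off-diagonal part of the true-score variance is the same as above.
True-score variance = [8.1²·0.85 + 7.1²·0.83] − 44.8578 = 97.6088 − 44.8578 = 52.751.
Reliability = 52.751 / 71.1622 = 0.741.

0.741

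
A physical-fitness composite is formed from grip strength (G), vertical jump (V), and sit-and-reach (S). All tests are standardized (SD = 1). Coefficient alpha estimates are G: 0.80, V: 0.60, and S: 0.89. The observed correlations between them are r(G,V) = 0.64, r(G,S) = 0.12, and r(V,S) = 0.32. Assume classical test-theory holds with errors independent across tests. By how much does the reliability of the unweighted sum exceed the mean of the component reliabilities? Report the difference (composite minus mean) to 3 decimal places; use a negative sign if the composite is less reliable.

0.099

Var(sum) = 3 + 2.16 = 5.16; true-score variance = 2.29 + 2.16 = 4.45; composite reliability = 0.8624.
Mean component reliability = 0.7633.
Difference = 0.8624 − 0.7633 = 0.099.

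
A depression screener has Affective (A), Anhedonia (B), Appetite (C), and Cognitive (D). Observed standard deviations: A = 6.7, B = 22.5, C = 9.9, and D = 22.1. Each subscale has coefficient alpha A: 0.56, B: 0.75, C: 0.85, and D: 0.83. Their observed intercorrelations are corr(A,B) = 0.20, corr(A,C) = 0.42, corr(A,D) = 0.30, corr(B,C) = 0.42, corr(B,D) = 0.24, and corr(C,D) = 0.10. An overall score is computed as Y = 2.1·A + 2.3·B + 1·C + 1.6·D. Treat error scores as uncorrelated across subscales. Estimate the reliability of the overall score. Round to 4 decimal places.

Var(Y) = 2.1²·6.7² + 2.3²·22.5² + 9.9² + 1.6²·22.1² + 2·[4.83·6.7·22.5·0.20 + 2.1·6.7·9.9·0.42 + 3.36·6.7·22.1·0.30 + 2.3·22.5·9.9·0.42 + 3.68·22.5·22.1·0.24 + 1.6·9.9·22.1·0.10] = 4224.37 + 2085.47 = 6309.84.
With uncorrelated errors the cross-covariances are all true-score covariance, so they carry over unchanged; only the diagonal terms shrink to ρᵢσᵢ².
True-score variance = [2.1²·6.7²·0.56 + 2.3²·22.5²·0.75 + 9.9²·0.85 + 1.6²·22.1²·0.83] + 2085.47 = 3240.49 + 2085.47 = 5325.96.
Reliability = 5325.96 / 6309.84 = 0.8441.

0.8441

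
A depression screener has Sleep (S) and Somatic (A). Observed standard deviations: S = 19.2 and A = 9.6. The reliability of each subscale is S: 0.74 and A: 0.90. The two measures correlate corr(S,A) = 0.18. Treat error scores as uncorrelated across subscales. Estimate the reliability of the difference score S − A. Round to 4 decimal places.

0.7336

Var(S−A) = 19.2² + 9.6² − 2·19.2·9.6·0.18 = 460.8 − 66.3552 = 394.445.
Because errors are independent across components, Cov(Tᵢ,Tⱼ) = Cov(Xᵢ,Xⱼ); the off-diagonal part of the true-score variance is the same as above.
True-score variance = [19.2²·0.74 + 9.6²·0.90] − 66.3552 = 355.738 − 66.3552 = 289.382.
Reliability = 289.382 / 394.445 = 0.7336.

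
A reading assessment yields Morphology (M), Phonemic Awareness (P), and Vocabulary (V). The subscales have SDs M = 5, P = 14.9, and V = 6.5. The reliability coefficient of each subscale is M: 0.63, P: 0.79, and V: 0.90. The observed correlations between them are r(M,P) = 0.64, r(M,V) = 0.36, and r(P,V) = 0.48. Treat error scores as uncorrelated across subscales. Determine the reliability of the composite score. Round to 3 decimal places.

0.880

Var(M+P+V) = 5² + 14.9² + 6.5² + 2·[5·14.9·0.64 + 5·6.5·0.36 + 14.9·6.5·0.48] = 289.26 + 211.736 = 500.996.
With uncorrelated errors the cross-covariances are all true-score covariance, so they carry over unchanged; only the diagonal terms shrink to ρᵢσᵢ².
True-score variance = [5²·0.63 + 14.9²·0.79 + 6.5²·0.90] + 211.736 = 229.163 + 211.736 = 440.899.
Reliability = 440.899 / 500.996 = 0.880.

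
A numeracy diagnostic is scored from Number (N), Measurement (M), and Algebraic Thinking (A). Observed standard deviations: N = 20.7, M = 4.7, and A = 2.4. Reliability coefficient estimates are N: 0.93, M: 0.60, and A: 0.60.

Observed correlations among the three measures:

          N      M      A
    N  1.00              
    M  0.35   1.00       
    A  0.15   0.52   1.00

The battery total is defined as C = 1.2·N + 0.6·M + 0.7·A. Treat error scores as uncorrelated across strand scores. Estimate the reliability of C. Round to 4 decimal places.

0.9316

Var(C) = 1.2²·20.7² + 0.6²·4.7² + 0.7²·2.4² + 2·[0.72·20.7·4.7·0.35 + 0.84·20.7·2.4·0.15 + 0.42·4.7·2.4·0.52] = 627.8 + 66.4806 = 694.281.
With uncorrelated errors the cross-covariances are all true-score covariance, so they carry over unchanged; only the diagonal terms shrink to ρᵢσᵢ².
True-score variance = [1.2²·20.7²·0.93 + 0.6²·4.7²·0.60 + 0.7²·2.4²·0.60] + 66.4806 = 580.299 + 66.4806 = 646.779.
Reliability = 646.779 / 694.281 = 0.9316.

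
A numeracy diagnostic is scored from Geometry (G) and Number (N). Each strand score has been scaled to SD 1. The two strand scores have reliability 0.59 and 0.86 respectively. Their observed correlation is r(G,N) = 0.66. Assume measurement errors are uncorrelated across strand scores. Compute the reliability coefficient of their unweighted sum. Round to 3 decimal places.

0.834

Var(G+N) = 2 + 2·[0.66] = 2 + 1.32 = 3.32.
With uncorrelated errors the cross-covariances are all true-score covariance, so they carry over unchanged; only the diagonal terms shrink to ρᵢσᵢ².
True-score variance = [0.59 + 0.86] + 1.32 = 1.45 + 1.32 = 2.77.
Reliability = 2.77 / 3.32 = 0.834.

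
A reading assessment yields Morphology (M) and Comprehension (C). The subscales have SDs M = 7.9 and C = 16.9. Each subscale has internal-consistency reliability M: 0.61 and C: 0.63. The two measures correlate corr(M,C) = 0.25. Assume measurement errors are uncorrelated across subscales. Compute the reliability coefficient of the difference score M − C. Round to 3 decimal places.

Var(M−C) = 7.9² + 16.9² − 2·7.9·16.9·0.25 = 348.02 − 66.755 = 281.265.
Under uncorrelated errors the observed covariances equal the true-score covariances, so only the own-variance terms attenuate.
True-score variance = [7.9²·0.61 + 16.9²·0.63] − 66.755 = 218.004 − 66.755 = 151.249.
Reliability = 151.249 / 281.265 = 0.538.

0.538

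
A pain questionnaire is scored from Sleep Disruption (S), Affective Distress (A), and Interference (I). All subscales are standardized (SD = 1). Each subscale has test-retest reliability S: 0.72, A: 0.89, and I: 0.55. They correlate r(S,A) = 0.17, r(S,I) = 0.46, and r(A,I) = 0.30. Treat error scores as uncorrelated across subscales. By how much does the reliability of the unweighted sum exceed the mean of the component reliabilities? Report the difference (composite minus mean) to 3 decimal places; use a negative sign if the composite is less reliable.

0.107

Var(sum) = 3 + 1.86 = 4.86; true-score variance = 2.16 + 1.86 = 4.02; composite reliability = 0.8272.
Mean component reliability = 0.7200.
Difference = 0.8272 − 0.7200 = 0.107.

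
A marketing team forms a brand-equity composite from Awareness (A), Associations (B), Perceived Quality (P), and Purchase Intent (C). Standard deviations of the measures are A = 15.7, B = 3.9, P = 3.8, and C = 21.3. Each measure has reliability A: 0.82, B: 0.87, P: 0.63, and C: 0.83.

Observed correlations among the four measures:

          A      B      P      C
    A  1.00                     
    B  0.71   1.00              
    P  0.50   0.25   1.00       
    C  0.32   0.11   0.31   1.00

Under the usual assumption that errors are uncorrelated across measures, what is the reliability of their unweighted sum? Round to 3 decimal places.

0.890

Var(A+B+P+C) = 15.7² + 3.9² + 3.8² + 21.3² + 2·[15.7·3.9·0.71 + 15.7·3.8·0.50 + 15.7·21.3·0.32 + 3.9·3.8·0.25 + 3.9·21.3·0.11 + 3.8·21.3·0.31] = 729.83 + 436.497 = 1166.33.
With uncorrelated errors the cross-covariances are all true-score covariance, so they carry over unchanged; only the diagonal terms shrink to ρᵢσᵢ².
True-score variance = [15.7²·0.82 + 3.9²·0.87 + 3.8²·0.63 + 21.3²·0.83] + 436.497 = 601.014 + 436.497 = 1037.51.
Reliability = 1037.51 / 1166.33 = 0.890.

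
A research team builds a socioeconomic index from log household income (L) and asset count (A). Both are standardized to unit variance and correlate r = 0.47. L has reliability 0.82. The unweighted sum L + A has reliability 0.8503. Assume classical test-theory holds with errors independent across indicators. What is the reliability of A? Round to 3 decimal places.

0.740

Var(L+A) = 2 + 2·0.47 = 2.940.
True-score variance = ρ_L + ρ_A + 2·0.47, so 0.8503 = (0.82 + ρ_A + 0.94) / 2.940.
ρ_A = 0.8503·2.940 − 0.82 − 0.94 = 0.740.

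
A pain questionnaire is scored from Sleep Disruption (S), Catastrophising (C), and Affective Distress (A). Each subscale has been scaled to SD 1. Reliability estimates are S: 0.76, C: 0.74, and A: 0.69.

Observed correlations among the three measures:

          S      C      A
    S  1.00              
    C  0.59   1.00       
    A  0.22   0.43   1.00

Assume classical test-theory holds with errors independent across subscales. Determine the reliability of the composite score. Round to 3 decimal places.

0.852

Var(S+C+A) = 3 + 2·[0.59 + 0.22 + 0.43] = 3 + 2.48 = 5.48.
Under uncorrelated errors the observed covariances equal the true-score covariances, so only the own-variance terms attenuate.
True-score variance = [0.76 + 0.74 + 0.69] + 2.48 = 2.19 + 2.48 = 4.67.
Reliability = 4.67 / 5.48 = 0.852.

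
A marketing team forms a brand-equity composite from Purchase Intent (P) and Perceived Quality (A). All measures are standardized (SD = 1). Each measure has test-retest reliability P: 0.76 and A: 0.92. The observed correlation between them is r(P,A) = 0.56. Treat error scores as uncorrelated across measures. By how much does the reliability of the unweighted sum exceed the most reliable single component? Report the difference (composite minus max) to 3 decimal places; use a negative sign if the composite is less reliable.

Var(sum) = 2 + 1.12 = 3.12; true-score variance = 1.68 + 1.12 = 2.8; composite reliability = 0.8974.
Max component reliability = 0.9200.
Difference = 0.8974 − 0.9200 = -0.023.

-0.023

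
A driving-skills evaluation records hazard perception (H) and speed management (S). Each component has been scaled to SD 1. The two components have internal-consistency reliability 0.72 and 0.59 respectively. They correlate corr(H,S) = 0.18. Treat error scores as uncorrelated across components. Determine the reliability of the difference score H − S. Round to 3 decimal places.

0.579

Var(H−S) = 1 + 1 − 2·0.18 = 2 − 0.36 = 1.64.
With uncorrelated errors the cross-covariances are all true-score covariance, so they carry over unchanged; only the diagonal terms shrink to ρᵢσᵢ².
True-score variance = [0.72 + 0.59] − 0.36 = 1.31 − 0.36 = 0.95.
Reliability = 0.95 / 1.64 = 0.579.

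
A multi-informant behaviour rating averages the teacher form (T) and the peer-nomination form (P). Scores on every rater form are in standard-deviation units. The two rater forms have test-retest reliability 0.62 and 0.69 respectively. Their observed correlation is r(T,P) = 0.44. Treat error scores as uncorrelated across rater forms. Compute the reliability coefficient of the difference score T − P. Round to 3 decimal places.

Var(T−P) = 1 + 1 − 2·0.44 = 2 − 0.88 = 1.12.
Because errors are independent across components, Cov(Tᵢ,Tⱼ) = Cov(Xᵢ,Xⱼ); the off-diagonal part of the true-score variance is the same as above.
True-score variance = [0.62 + 0.69] − 0.88 = 1.31 − 0.88 = 0.43.
Reliability = 0.43 / 1.12 = 0.384.

0.384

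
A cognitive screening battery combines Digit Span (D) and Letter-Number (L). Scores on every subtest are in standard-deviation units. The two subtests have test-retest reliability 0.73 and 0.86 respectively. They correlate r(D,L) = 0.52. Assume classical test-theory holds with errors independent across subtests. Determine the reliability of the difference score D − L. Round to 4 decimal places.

0.5729

Var(D−L) = 1 + 1 − 2·0.52 = 2 − 1.04 = 0.96.
With uncorrelated errors the cross-covariances are all true-score covariance, so they carry over unchanged; only the diagonal terms shrink to ρᵢσᵢ².
True-score variance = [0.73 + 0.86] − 1.04 = 1.59 − 1.04 = 0.55.
Reliability = 0.55 / 0.96 = 0.5729.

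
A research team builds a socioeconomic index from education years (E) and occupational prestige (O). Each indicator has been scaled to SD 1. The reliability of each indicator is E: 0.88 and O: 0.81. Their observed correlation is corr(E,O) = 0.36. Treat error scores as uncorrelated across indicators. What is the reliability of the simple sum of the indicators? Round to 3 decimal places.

Var(E+O) = 2 + 2·[0.36] = 2 + 0.72 = 2.72.
With uncorrelated errors the cross-covariances are all true-score covariance, so they carry over unchanged; only the diagonal terms shrink to ρᵢσᵢ².
True-score variance = [0.88 + 0.81] + 0.72 = 1.69 + 0.72 = 2.41.
Reliability = 2.41 / 2.72 = 0.886.

0.886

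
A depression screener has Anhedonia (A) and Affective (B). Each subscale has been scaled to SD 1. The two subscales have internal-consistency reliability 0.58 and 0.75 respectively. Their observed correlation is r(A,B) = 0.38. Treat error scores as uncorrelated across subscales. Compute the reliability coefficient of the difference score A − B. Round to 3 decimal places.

Var(A−B) = 1 + 1 − 2·0.38 = 2 − 0.76 = 1.24.
Because errors are independent across components, Cov(Tᵢ,Tⱼ) = Cov(Xᵢ,Xⱼ); the off-diagonal part of the true-score variance is the same as above.
True-score variance = [0.58 + 0.75] − 0.76 = 1.33 − 0.76 = 0.57.
Reliability = 0.57 / 1.24 = 0.460.

0.460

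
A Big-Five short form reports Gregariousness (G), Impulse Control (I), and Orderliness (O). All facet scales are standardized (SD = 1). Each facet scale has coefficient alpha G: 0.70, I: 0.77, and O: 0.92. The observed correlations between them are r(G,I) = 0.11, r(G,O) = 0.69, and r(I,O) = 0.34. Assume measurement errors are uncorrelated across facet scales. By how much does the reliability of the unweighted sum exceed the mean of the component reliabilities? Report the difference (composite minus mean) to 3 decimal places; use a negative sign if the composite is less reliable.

0.088

Var(sum) = 3 + 2.28 = 5.28; true-score variance = 2.39 + 2.28 = 4.67; composite reliability = 0.8845.
Mean component reliability = 0.7967.
Difference = 0.8845 − 0.7967 = 0.088.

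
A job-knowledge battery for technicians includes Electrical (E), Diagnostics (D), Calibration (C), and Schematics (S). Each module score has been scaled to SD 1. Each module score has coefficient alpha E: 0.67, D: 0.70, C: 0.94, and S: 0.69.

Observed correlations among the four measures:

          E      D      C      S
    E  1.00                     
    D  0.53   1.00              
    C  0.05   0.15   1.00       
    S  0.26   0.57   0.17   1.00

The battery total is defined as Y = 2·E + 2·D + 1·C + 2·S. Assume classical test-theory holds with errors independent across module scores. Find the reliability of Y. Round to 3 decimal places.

0.849

Var(Y) = 2² + 2² + 1 + 2² + 2·[4·0.53 + 2·0.05 + 4·0.26 + 2·0.15 + 4·0.57 + 2·0.17] = 13 + 12.36 = 25.36.
Because errors are independent across components, Cov(Tᵢ,Tⱼ) = Cov(Xᵢ,Xⱼ); the off-diagonal part of the true-score variance is the same as above.
True-score variance = [2²·0.67 + 2²·0.70 + 0.94 + 2²·0.69] + 12.36 = 9.18 + 12.36 = 21.54.
Reliability = 21.54 / 25.36 = 0.849.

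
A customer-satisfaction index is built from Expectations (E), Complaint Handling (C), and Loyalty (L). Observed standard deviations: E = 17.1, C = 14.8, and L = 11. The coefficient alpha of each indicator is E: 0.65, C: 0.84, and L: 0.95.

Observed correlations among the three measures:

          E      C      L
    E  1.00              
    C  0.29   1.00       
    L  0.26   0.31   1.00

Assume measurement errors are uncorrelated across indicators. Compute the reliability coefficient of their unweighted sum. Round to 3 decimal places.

Var(E+C+L) = 17.1² + 14.8² + 11² + 2·[17.1·14.8·0.29 + 17.1·11·0.26 + 14.8·11·0.31] = 632.45 + 345.534 = 977.984.
Under uncorrelated errors the observed covariances equal the true-score covariances, so only the own-variance terms attenuate.
True-score variance = [17.1²·0.65 + 14.8²·0.84 + 11²·0.95] + 345.534 = 489.01 + 345.534 = 834.544.
Reliability = 834.544 / 977.984 = 0.853.

0.853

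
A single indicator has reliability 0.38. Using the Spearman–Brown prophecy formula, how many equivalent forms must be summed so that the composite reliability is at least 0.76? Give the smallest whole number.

k ≥ ρ*(1−ρ₁)/(ρ₁(1−ρ*)) = 0.76·0.62 / (0.38·0.24) = 5.167.
Smallest integer k = 6.

6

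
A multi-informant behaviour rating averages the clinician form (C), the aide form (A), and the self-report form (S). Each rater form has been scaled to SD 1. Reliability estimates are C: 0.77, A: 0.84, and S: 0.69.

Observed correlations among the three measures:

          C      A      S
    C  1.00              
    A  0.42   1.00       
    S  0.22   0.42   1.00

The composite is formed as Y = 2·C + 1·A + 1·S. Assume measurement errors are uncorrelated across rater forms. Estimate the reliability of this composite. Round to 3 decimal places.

0.852

Var(Y) = 2² + 1 + 1 + 2·[2·0.42 + 2·0.22 + 0.42] = 6 + 3.4 = 9.4.
Under uncorrelated errors the observed covariances equal the true-score covariances, so only the own-variance terms attenuate.
True-score variance = [2²·0.77 + 0.84 + 0.69] + 3.4 = 4.61 + 3.4 = 8.01.
Reliability = 8.01 / 9.4 = 0.852.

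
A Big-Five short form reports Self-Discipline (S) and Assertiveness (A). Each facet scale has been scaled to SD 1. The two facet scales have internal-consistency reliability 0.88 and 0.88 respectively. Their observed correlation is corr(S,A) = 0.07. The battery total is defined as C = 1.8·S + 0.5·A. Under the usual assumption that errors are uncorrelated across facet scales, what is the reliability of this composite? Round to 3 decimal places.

0.884

Var(C) = 1.8² + 0.5² + 2·[0.9·0.07] = 3.49 + 0.126 = 3.616.
Because errors are independent across components, Cov(Tᵢ,Tⱼ) = Cov(Xᵢ,Xⱼ); the off-diagonal part of the true-score variance is the same as above.
True-score variance = [1.8²·0.88 + 0.5²·0.88] + 0.126 = 3.0712 + 0.126 = 3.1972.
Reliability = 3.1972 / 3.616 = 0.884.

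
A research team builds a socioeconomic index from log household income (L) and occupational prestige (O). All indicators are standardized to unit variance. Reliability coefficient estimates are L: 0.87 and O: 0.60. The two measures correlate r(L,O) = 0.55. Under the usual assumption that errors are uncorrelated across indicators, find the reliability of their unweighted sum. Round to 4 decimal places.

0.8290

Var(L+O) = 2 + 2·[0.55] = 2 + 1.1 = 3.1.
Because errors are independent across components, Cov(Tᵢ,Tⱼ) = Cov(Xᵢ,Xⱼ); the off-diagonal part of the true-score variance is the same as above.
True-score variance = [0.87 + 0.60] + 1.1 = 1.47 + 1.1 = 2.57.
Reliability = 2.57 / 3.1 = 0.8290.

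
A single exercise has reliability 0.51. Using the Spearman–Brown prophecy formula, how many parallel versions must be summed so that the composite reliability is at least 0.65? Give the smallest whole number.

k ≥ ρ*(1−ρ₁)/(ρ₁(1−ρ*)) = 0.65·0.49 / (0.51·0.35) = 1.784.
Smallest integer k = 2.

2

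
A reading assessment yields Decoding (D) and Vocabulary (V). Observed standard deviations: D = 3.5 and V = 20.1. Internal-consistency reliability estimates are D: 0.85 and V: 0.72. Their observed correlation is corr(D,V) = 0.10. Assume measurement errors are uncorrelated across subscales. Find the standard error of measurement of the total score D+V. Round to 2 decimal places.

Var(total) = 416.26 + 14.07 = 430.33.
True-score variance = 301.3 + 14.07 = 315.37, so reliability = 0.7329.
Error variance = 430.33 − 315.37 = 114.96; SEM = √114.96 = 10.72.

10.72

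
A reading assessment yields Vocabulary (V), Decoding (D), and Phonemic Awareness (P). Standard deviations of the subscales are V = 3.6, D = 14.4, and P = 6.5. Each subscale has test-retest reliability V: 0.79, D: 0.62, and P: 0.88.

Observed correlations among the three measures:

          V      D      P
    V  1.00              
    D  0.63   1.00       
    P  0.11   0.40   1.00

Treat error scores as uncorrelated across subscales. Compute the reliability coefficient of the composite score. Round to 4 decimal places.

Var(V+D+P) = 3.6² + 14.4² + 6.5² + 2·[3.6·14.4·0.63 + 3.6·6.5·0.11 + 14.4·6.5·0.40] = 262.57 + 145.346 = 407.916.
Because errors are independent across components, Cov(Tᵢ,Tⱼ) = Cov(Xᵢ,Xⱼ); the off-diagonal part of the true-score variance is the same as above.
True-score variance = [3.6²·0.79 + 14.4²·0.62 + 6.5²·0.88] + 145.346 = 175.982 + 145.346 = 321.328.
Reliability = 321.328 / 407.916 = 0.7877.

0.7877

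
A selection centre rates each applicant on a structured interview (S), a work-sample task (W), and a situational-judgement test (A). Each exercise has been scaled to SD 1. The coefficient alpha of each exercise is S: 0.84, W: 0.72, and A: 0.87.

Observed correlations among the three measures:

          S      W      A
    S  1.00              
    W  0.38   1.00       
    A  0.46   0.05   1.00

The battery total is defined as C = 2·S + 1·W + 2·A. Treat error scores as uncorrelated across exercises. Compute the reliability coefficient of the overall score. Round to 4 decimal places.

0.9000

Var(C) = 2² + 1 + 2² + 2·[2·0.38 + 4·0.46 + 2·0.05] = 9 + 5.4 = 14.4.
With uncorrelated errors the cross-covariances are all true-score covariance, so they carry over unchanged; only the diagonal terms shrink to ρᵢσᵢ².
True-score variance = [2²·0.84 + 0.72 + 2²·0.87] + 5.4 = 7.56 + 5.4 = 12.96.
Reliability = 12.96 / 14.4 = 0.9000.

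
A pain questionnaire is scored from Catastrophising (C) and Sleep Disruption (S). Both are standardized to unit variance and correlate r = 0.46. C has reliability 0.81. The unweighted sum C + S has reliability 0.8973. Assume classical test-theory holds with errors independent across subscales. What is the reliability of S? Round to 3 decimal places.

Var(C+S) = 2 + 2·0.46 = 2.920.
True-score variance = ρ_C + ρ_S + 2·0.46, so 0.8973 = (0.81 + ρ_S + 0.92) / 2.920.
ρ_S = 0.8973·2.920 − 0.81 − 0.92 = 0.890.

0.890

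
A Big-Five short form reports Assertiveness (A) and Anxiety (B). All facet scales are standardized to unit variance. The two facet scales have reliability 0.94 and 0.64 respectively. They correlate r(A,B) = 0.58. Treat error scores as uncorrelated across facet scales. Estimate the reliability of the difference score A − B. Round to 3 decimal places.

0.500

Var(A−B) = 1 + 1 − 2·0.58 = 2 − 1.16 = 0.84.
Under uncorrelated errors the observed covariances equal the true-score covariances, so only the own-variance terms attenuate.
True-score variance = [0.94 + 0.64] − 1.16 = 1.58 − 1.16 = 0.42.
Reliability = 0.42 / 0.84 = 0.500.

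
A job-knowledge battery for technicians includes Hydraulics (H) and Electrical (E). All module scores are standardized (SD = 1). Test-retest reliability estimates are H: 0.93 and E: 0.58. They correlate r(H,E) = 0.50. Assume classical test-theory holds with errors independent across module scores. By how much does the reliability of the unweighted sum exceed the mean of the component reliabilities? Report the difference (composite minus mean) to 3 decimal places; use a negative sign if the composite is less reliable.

Var(sum) = 2 + 1 = 3; true-score variance = 1.51 + 1 = 2.51; composite reliability = 0.8367.
Mean component reliability = 0.7550.
Difference = 0.8367 − 0.7550 = 0.082.

0.082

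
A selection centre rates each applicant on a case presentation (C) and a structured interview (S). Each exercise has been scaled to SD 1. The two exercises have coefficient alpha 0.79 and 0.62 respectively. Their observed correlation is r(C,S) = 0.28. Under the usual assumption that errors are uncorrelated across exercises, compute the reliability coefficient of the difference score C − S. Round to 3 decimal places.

0.590

Var(C−S) = 1 + 1 − 2·0.28 = 2 − 0.56 = 1.44.
With uncorrelated errors the cross-covariances are all true-score covariance, so they carry over unchanged; only the diagonal terms shrink to ρᵢσᵢ².
True-score variance = [0.79 + 0.62] − 0.56 = 1.41 − 0.56 = 0.85.
Reliability = 0.85 / 1.44 = 0.590.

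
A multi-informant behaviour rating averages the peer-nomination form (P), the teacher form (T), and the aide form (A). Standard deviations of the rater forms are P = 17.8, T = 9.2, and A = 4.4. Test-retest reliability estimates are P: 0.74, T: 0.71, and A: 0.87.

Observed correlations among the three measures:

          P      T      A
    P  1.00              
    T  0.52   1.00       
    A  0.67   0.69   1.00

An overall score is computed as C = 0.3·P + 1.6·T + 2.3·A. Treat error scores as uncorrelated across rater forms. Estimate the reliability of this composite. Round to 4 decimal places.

Var(C) = 0.3²·17.8² + 1.6²·9.2² + 2.3²·4.4² + 2·[0.48·17.8·9.2·0.52 + 0.69·17.8·4.4·0.67 + 3.68·9.2·4.4·0.69] = 347.608 + 359.737 = 707.346.
Under uncorrelated errors the observed covariances equal the true-score covariances, so only the own-variance terms attenuate.
True-score variance = [0.3²·17.8²·0.74 + 1.6²·9.2²·0.71 + 2.3²·4.4²·0.87] + 359.737 = 264.044 + 359.737 = 623.781.
Reliability = 623.781 / 707.346 = 0.8819.

0.8819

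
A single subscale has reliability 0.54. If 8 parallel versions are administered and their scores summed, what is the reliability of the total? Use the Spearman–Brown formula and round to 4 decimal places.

0.9038

ρ_k = kρ / (1 + (k−1)ρ) = 8·0.54 / (1 + 7·0.54) = 4.320 / 4.780 = 0.9038.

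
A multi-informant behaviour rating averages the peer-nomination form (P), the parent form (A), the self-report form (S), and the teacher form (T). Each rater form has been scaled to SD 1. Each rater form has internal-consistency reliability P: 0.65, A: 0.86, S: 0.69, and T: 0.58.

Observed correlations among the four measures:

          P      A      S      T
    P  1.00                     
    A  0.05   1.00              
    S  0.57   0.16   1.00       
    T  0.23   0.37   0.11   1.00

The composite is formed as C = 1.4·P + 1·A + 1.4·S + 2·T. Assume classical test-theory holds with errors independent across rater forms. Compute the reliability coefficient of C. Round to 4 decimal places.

0.7942

Var(C) = 1.4² + 1 + 1.4² + 2² + 2·[1.4·0.05 + 1.96·0.57 + 2.8·0.23 + 1.4·0.16 + 2·0.37 + 2.8·0.11] = 8.92 + 6.2064 = 15.1264.
Under uncorrelated errors the observed covariances equal the true-score covariances, so only the own-variance terms attenuate.
True-score variance = [1.4²·0.65 + 0.86 + 1.4²·0.69 + 2²·0.58] + 6.2064 = 5.8064 + 6.2064 = 12.0128.
Reliability = 12.0128 / 15.1264 = 0.7942.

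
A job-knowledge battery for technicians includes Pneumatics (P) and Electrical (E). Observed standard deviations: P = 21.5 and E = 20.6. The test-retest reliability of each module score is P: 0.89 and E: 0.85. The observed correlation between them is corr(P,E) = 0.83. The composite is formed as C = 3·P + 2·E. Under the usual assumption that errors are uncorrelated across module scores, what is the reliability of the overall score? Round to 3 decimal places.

Var(C) = 3²·21.5² + 2²·20.6² + 2·[6·21.5·20.6·0.83] = 5857.69 + 4411.28 = 10269.
Under uncorrelated errors the observed covariances equal the true-score covariances, so only the own-variance terms attenuate.
True-score variance = [3²·21.5²·0.89 + 2²·20.6²·0.85] + 4411.28 = 5145.45 + 4411.28 = 9556.73.
Reliability = 9556.73 / 10269 = 0.931.

0.931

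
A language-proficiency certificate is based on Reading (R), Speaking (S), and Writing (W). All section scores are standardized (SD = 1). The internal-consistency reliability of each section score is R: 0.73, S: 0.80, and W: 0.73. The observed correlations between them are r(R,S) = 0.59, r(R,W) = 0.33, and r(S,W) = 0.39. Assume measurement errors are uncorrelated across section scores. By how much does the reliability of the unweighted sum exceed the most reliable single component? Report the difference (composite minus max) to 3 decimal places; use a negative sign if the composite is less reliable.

0.068

Var(sum) = 3 + 2.62 = 5.62; true-score variance = 2.26 + 2.62 = 4.88; composite reliability = 0.8683.
Max component reliability = 0.8000.
Difference = 0.8683 − 0.8000 = 0.068.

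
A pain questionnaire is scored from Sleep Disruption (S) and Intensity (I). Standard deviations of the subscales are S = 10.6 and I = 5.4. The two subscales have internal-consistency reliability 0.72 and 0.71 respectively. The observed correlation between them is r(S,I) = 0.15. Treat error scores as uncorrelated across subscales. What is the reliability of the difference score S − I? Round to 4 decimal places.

Var(S−I) = 10.6² + 5.4² − 2·10.6·5.4·0.15 = 141.52 − 17.172 = 124.348.
Under uncorrelated errors the observed covariances equal the true-score covariances, so only the own-variance terms attenuate.
True-score variance = [10.6²·0.72 + 5.4²·0.71] − 17.172 = 101.603 − 17.172 = 84.4308.
Reliability = 84.4308 / 124.348 = 0.6790.

0.6790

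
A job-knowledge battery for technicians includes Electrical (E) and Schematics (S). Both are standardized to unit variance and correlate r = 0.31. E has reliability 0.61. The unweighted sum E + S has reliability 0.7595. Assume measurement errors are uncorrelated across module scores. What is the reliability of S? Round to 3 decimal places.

Var(E+S) = 2 + 2·0.31 = 2.620.
True-score variance = ρ_E + ρ_S + 2·0.31, so 0.7595 = (0.61 + ρ_S + 0.62) / 2.620.
ρ_S = 0.7595·2.620 − 0.61 − 0.62 = 0.760.

0.760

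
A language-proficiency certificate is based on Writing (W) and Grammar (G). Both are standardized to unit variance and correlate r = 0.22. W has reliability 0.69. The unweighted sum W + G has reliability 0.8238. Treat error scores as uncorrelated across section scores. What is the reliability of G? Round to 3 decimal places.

Var(W+G) = 2 + 2·0.22 = 2.440.
True-score variance = ρ_W + ρ_G + 2·0.22, so 0.8238 = (0.69 + ρ_G + 0.44) / 2.440.
ρ_G = 0.8238·2.440 − 0.69 − 0.44 = 0.880.

0.880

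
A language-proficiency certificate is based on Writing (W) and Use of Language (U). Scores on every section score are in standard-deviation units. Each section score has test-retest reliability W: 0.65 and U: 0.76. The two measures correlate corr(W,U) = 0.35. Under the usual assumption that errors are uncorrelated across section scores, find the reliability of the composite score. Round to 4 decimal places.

Var(W+U) = 2 + 2·[0.35] = 2 + 0.7 = 2.7.
With uncorrelated errors the cross-covariances are all true-score covariance, so they carry over unchanged; only the diagonal terms shrink to ρᵢσᵢ².
True-score variance = [0.65 + 0.76] + 0.7 = 1.41 + 0.7 = 2.11.
Reliability = 2.11 / 2.7 = 0.7815.

0.7815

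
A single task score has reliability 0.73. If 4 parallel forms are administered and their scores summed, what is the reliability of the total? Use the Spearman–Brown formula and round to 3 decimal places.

ρ_k = kρ / (1 + (k−1)ρ) = 4·0.73 / (1 + 3·0.73) = 2.920 / 3.190 = 0.915.

0.915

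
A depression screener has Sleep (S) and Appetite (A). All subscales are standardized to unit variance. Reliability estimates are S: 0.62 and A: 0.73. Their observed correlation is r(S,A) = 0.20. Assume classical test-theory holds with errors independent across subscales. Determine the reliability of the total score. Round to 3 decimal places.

Var(S+A) = 2 + 2·[0.20] = 2 + 0.4 = 2.4.
Under uncorrelated errors the observed covariances equal the true-score covariances, so only the own-variance terms attenuate.
True-score variance = [0.62 + 0.73] + 0.4 = 1.35 + 0.4 = 1.75.
Reliability = 1.75 / 2.4 = 0.729.

0.729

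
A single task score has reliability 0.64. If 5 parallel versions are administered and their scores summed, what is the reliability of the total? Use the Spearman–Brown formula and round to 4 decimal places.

ρ_k = kρ / (1 + (k−1)ρ) = 5·0.64 / (1 + 4·0.64) = 3.200 / 3.560 = 0.8989.

0.8989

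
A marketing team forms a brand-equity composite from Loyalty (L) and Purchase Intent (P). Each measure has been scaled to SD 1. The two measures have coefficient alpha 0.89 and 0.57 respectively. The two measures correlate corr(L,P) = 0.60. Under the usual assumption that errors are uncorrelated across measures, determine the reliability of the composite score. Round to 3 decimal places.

Var(L+P) = 2 + 2·[0.60] = 2 + 1.2 = 3.2.
Because errors are independent across components, Cov(Tᵢ,Tⱼ) = Cov(Xᵢ,Xⱼ); the off-diagonal part of the true-score variance is the same as above.
True-score variance = [0.89 + 0.57] + 1.2 = 1.46 + 1.2 = 2.66.
Reliability = 2.66 / 3.2 = 0.831.

0.831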